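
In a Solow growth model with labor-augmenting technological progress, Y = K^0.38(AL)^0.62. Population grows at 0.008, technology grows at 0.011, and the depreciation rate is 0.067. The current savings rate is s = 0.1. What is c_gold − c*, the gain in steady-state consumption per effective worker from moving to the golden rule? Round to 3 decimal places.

Δc ≈ 0.554

Break-even investment rate: n + g + δ = 0.008 + 0.011 + 0.067 = 0.086.
Current steady state (s = 0.1): k* = (0.1/0.086)^(1/0.62) ≈ 1.2754, y* = 1.2754^0.38 ≈ 1.0968, c* = (1−0.1)·1.0968 ≈ 0.9872.
At the golden rule the marginal product of capital equals n+g+δ: 0.38·k^(0.38−1) = 0.086. Solving, k_gold = (0.38/0.086)^(1/0.62) ≈ 10.9846.
y_gold = 10.9846^0.38 ≈ 2.4860, c_gold = y_gold − 0.086·k_gold ≈ 1.5413.
Gain: Δc = 1.5413 − 0.9872 ≈ 0.5541.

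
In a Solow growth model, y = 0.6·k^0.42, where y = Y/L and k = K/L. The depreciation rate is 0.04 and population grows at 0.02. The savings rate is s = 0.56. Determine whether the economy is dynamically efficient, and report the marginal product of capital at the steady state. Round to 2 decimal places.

The effective depreciation rate is n + δ = 0.02 + 0.04 = 0.06.
Steady-state k*: s·A·k^0.42 = 0.06·k gives k* = (0.56·0.6/0.06)^(1/0.58) ≈ 19.4975.
MPK = 0.42·0.6·19.4975^(-0.58) ≈ 0.0450.
MPK < n+δ = 0.06, so the economy is dynamically inefficient (over-saving).

dynamically inefficient; MPK ≈ 0.04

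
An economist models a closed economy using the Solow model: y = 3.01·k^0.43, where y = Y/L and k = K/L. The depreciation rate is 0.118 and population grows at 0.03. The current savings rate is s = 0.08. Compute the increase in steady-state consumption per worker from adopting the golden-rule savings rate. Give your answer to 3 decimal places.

Break-even investment rate: n + δ = 0.03 + 0.118 = 0.148.
Current steady state (s = 0.08): k* = (0.08·3.01/0.148)^(1/0.57) ≈ 2.3489, y* = 3.01·2.3489^0.43 ≈ 4.3455, c* = (1−0.08)·4.3455 ≈ 3.9979.
Maximizing c = f(k) − (n+δ)·k gives f'(k) = n+δ, i.e. 0.43·3.01·k^(0.43−1) = 0.148, so k_gold = (0.43·3.01/0.148)^(1/0.57) ≈ 44.8987.
y_gold = 3.01·44.8987^0.43 ≈ 15.4535, c_gold = y_gold − 0.148·k_gold ≈ 8.8085.
Gain: Δc = 8.8085 − 3.9979 ≈ 4.8106.

Δc ≈ 4.811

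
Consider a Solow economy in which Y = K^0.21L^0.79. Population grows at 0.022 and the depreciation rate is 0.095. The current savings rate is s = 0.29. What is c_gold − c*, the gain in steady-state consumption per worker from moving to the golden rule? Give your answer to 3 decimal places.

Δc ≈ 0.019

The effective depreciation rate is n + δ = 0.022 + 0.095 = 0.117.
Current steady state (s = 0.29): k* = (0.29/0.117)^(1/0.79) ≈ 3.1550, y* = 3.1550^0.21 ≈ 1.2729, c* = (1−0.29)·1.2729 ≈ 0.9038.
Setting f'(k) = n+δ gives 0.21·k^(0.21−1) = 0.117, hence k_gold = (0.21/0.117)^(1/0.79) ≈ 2.0968.
y_gold = 2.0968^0.21 ≈ 1.1682, c_gold = y_gold − 0.117·k_gold ≈ 0.9229.
Gain: Δc = 0.9229 − 0.9038 ≈ 0.0191.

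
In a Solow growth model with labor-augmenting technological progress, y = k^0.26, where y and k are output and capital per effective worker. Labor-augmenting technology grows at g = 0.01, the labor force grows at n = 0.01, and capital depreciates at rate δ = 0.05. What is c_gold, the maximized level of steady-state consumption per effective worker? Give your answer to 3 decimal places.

n + g + δ = 0.01 + 0.01 + 0.05 = 0.07.
At the golden rule the marginal product of capital equals n+g+δ: 0.26·k^(0.26−1) = 0.07. Solving, k_gold = (0.26/0.07)^(1/0.74) ≈ 5.8898.
y_gold = 5.8898^0.26 ≈ 1.5857.
c_gold = y_gold − (n+g+δ)·k_gold = 1.5857 − 0.07·5.8898 ≈ 1.1734.

c_gold ≈ 1.173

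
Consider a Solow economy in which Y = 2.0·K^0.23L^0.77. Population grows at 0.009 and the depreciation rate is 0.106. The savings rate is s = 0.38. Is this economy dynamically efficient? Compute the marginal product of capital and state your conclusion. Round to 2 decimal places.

n + δ = 0.009 + 0.106 = 0.115.
Steady-state k*: s·A·k^0.23 = 0.115·k gives k* = (0.38·2.0/0.115)^(1/0.77) ≈ 11.6168.
MPK = 0.23·2.0·11.6168^(-0.77) ≈ 0.0696.
MPK < n+δ = 0.115, so the economy is dynamically inefficient (over-saving).

dynamically inefficient; MPK ≈ 0.07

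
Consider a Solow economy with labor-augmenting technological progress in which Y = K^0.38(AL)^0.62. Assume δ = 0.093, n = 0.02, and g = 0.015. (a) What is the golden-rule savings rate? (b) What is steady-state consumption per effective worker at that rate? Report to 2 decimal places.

(a) s_gold = 0.38; (b) c_gold ≈ 1.21

Break-even investment rate: n + g + δ = 0.02 + 0.015 + 0.093 = 0.128.
For Cobb-Douglas, s_gold equals capital's share: s_gold = 0.38.
Golden rule sets MPK = n+g+δ: 0.38·k^(0.38−1) = 0.128, so k_gold = (0.38/0.128)^(1/0.62) ≈ 5.7838.
y_gold = 5.7838^0.38 ≈ 1.9482; c_gold = (1−0.38)·y_gold ≈ 1.2079.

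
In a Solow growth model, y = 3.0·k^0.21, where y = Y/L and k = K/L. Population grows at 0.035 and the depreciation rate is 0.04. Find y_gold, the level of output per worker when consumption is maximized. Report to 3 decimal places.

y_gold ≈ 5.282

Capital per worker breaks even when investment replaces (n + δ)·k; here n + δ = 0.075.
Setting f'(k) = n+δ gives 0.21·3.0·k^(0.21−1) = 0.075, hence k_gold = (0.21·3.0/0.075)^(1/0.79) ≈ 14.7902.
Output: y_gold = 3.0·k_gold^0.21 = 3.0·14.7902^0.21 ≈ 5.2822.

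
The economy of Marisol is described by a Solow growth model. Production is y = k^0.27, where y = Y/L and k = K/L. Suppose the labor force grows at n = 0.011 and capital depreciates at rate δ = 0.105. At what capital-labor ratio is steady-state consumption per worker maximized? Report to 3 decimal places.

Capital per worker breaks even when investment replaces (n + δ)·k; here n + δ = 0.116.
Setting f'(k) = n+δ gives 0.27·k^(0.27−1) = 0.116, hence k_gold = (0.27/0.116)^(1/0.73) ≈ 3.1813.

k_gold ≈ 3.181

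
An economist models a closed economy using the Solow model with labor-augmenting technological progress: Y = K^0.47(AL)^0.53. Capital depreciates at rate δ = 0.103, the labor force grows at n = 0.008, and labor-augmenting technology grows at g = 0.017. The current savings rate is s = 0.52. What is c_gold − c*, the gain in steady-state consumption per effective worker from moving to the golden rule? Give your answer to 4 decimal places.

Δc ≈ 0.0158

Break-even investment rate: n + g + δ = 0.008 + 0.017 + 0.103 = 0.128.
Current steady state (s = 0.52): k* = (0.52/0.128)^(1/0.53) ≈ 14.0821, y* = 14.0821^0.47 ≈ 3.4664, c* = (1−0.52)·3.4664 ≈ 1.6639.
Golden rule sets MPK = n+g+δ: 0.47·k^(0.47−1) = 0.128, so k_gold = (0.47/0.128)^(1/0.53) ≈ 11.6366.
y_gold = 11.6366^0.47 ≈ 3.1691, c_gold = y_gold − 0.128·k_gold ≈ 1.6796.
Gain: Δc = 1.6796 − 1.6639 ≈ 0.0158.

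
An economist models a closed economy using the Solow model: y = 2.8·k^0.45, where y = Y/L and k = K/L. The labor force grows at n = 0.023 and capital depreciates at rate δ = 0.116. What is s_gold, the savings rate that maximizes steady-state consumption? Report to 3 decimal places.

s_gold = 0.450

Capital per worker breaks even when investment replaces (n + δ)·k; here n + δ = 0.139.
At the golden rule MPK = n+δ, and in any Cobb-Douglas steady state s = (n+δ)·k/y = MPK·k/y = capital's share 0.45.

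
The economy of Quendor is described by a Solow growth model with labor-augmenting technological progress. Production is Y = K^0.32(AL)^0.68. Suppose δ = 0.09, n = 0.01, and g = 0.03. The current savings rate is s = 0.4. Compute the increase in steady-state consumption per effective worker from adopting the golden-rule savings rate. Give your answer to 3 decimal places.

Δc ≈ 0.021

n + g + δ = 0.01 + 0.03 + 0.09 = 0.13.
Current steady state (s = 0.4): k* = (0.4/0.13)^(1/0.68) ≈ 5.2218, y* = 5.2218^0.32 ≈ 1.6971, c* = (1−0.4)·1.6971 ≈ 1.0182.
At the golden rule the marginal product of capital equals n+g+δ: 0.32·k^(0.32−1) = 0.13. Solving, k_gold = (0.32/0.13)^(1/0.68) ≈ 3.7610.
y_gold = 3.7610^0.32 ≈ 1.5279, c_gold = y_gold − 0.13·k_gold ≈ 1.0390.
Gain: Δc = 1.0390 − 1.0182 ≈ 0.0207.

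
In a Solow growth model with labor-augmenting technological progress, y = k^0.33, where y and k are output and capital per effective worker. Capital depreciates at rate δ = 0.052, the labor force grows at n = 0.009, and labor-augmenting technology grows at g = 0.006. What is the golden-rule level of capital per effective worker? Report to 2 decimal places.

k_gold ≈ 10.80

The effective depreciation rate is n + g + δ = 0.009 + 0.006 + 0.052 = 0.067.
Setting f'(k) = n+g+δ gives 0.33·k^(0.33−1) = 0.067, hence k_gold = (0.33/0.067)^(1/0.67) ≈ 10.8017.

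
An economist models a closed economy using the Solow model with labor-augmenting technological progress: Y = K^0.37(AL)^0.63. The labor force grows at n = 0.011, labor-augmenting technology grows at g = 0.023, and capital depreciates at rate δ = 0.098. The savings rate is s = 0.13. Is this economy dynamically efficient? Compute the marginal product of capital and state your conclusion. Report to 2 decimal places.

n + g + δ = 0.011 + 0.023 + 0.098 = 0.132.
Steady-state k*: s·k^0.37 = 0.132·k gives k* = (0.13/0.132)^(1/0.63) ≈ 0.9761.
MPK = 0.37·0.9761^(-0.63) ≈ 0.3757.
MPK > n+g+δ = 0.132, so the economy is dynamically efficient (under-saving).

dynamically efficient; MPK ≈ 0.38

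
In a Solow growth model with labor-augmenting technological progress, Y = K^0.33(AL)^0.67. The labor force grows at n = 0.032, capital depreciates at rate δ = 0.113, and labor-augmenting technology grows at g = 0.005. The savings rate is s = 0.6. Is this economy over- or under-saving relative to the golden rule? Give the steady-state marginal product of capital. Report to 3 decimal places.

The effective depreciation rate is n + g + δ = 0.032 + 0.005 + 0.113 = 0.15.
Steady-state k*: s·k^0.33 = 0.15·k gives k* = (0.6/0.15)^(1/0.67) ≈ 7.9177.
MPK = 0.33·7.9177^(-0.67) ≈ 0.0825.
MPK < n+g+δ = 0.15, so the economy is dynamically inefficient (over-saving).

over-saving; MPK ≈ 0.083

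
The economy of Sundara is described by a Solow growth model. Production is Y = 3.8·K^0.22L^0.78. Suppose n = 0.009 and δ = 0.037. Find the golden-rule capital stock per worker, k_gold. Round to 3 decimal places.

n + δ = 0.009 + 0.037 = 0.046.
Golden rule sets MPK = n+δ: 0.22·3.8·k^(0.22−1) = 0.046, so k_gold = (0.22·3.8/0.046)^(1/0.78) ≈ 41.1792.

k_gold ≈ 41.179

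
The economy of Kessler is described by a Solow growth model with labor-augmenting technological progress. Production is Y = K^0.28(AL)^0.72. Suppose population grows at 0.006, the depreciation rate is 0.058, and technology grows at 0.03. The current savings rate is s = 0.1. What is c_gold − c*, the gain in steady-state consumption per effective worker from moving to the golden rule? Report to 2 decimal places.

Δc ≈ 0.18

The effective depreciation rate is n + g + δ = 0.006 + 0.03 + 0.058 = 0.094.
Current steady state (s = 0.1): k* = (0.1/0.094)^(1/0.72) ≈ 1.0897, y* = 1.0897^0.28 ≈ 1.0244, c* = (1−0.1)·1.0244 ≈ 0.9219.
Maximizing c = f(k) − (n+g+δ)·k gives f'(k) = n+g+δ, i.e. 0.28·k^(0.28−1) = 0.094, so k_gold = (0.28/0.094)^(1/0.72) ≈ 4.5538.
y_gold = 4.5538^0.28 ≈ 1.5288, c_gold = y_gold − 0.094·k_gold ≈ 1.1007.
Gain: Δc = 1.1007 − 0.9219 ≈ 0.1788.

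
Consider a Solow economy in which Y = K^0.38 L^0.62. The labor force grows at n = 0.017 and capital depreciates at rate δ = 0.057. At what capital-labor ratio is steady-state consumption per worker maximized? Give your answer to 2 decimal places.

k_gold ≈ 14.00

Capital per worker breaks even when investment replaces (n + δ)·k; here n + δ = 0.074.
At the golden rule the marginal product of capital equals n+δ: 0.38·k^(0.38−1) = 0.074. Solving, k_gold = (0.38/0.074)^(1/0.62) ≈ 13.9975.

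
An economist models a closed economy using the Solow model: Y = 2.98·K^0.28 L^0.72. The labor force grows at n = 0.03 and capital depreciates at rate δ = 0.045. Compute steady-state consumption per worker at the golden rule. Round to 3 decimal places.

c_gold ≈ 5.476

The effective depreciation rate is n + δ = 0.03 + 0.045 = 0.075.
Maximizing c = f(k) − (n+δ)·k gives f'(k) = n+δ, i.e. 0.28·2.98·k^(0.28−1) = 0.075, so k_gold = (0.28·2.98/0.075)^(1/0.72) ≈ 28.3931.
y_gold = 2.98·28.3931^0.28 ≈ 7.6053.
c_gold = y_gold − (n+δ)·k_gold = 7.6053 − 0.075·28.3931 ≈ 5.4758.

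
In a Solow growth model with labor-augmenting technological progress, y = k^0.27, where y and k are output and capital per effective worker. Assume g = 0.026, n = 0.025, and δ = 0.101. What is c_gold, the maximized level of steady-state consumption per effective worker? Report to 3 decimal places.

c_gold ≈ 0.903

Break-even investment rate: n + g + δ = 0.025 + 0.026 + 0.101 = 0.152.
Maximizing c = f(k) − (n+g+δ)·k gives f'(k) = n+g+δ, i.e. 0.27·k^(0.27−1) = 0.152, so k_gold = (0.27/0.152)^(1/0.73) ≈ 2.1969.
y_gold = 2.1969^0.27 ≈ 1.2368.
c_gold = y_gold − (n+g+δ)·k_gold = 1.2368 − 0.152·2.1969 ≈ 0.9028.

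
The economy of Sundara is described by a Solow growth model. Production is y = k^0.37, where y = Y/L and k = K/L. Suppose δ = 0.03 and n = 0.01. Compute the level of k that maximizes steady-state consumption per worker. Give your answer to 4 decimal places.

Capital per worker breaks even when investment replaces (n + δ)·k; here n + δ = 0.04.
At the golden rule the marginal product of capital equals n+δ: 0.37·k^(0.37−1) = 0.04. Solving, k_gold = (0.37/0.04)^(1/0.63) ≈ 34.1632.

k_gold ≈ 34.1632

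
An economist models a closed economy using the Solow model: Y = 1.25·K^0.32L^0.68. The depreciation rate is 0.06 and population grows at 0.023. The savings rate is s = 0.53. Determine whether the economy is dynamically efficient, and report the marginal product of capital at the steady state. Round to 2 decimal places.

Capital per worker breaks even when investment replaces (n + δ)·k; here n + δ = 0.083.
Steady-state k*: s·A·k^0.32 = 0.083·k gives k* = (0.53·1.25/0.083)^(1/0.68) ≈ 21.2143.
MPK = 0.32·1.25·21.2143^(-0.68) ≈ 0.0501.
MPK < n+δ = 0.083, so the economy is dynamically inefficient (over-saving).

dynamically inefficient; MPK ≈ 0.05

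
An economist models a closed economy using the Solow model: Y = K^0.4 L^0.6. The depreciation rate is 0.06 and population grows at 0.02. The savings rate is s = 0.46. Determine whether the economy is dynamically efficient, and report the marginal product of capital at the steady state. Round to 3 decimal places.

Break-even investment rate: n + δ = 0.02 + 0.06 = 0.08.
Steady-state k*: s·k^0.4 = 0.08·k gives k* = (0.46/0.08)^(1/0.6) ≈ 18.4550.
MPK = 0.4·18.4550^(-0.6) ≈ 0.0696.
MPK < n+δ = 0.08, so the economy is dynamically inefficient (over-saving).

dynamically inefficient; MPK ≈ 0.070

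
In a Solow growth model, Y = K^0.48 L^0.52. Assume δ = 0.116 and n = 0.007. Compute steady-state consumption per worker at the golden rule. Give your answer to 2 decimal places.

The effective depreciation rate is n + δ = 0.007 + 0.116 = 0.123.
Maximizing c = f(k) − (n+δ)·k gives f'(k) = n+δ, i.e. 0.48·k^(0.48−1) = 0.123, so k_gold = (0.48/0.123)^(1/0.52) ≈ 13.7147.
y_gold = 13.7147^0.48 ≈ 3.5144.
c_gold = y_gold − (n+δ)·k_gold = 3.5144 − 0.123·13.7147 ≈ 1.8275.

c_gold ≈ 1.83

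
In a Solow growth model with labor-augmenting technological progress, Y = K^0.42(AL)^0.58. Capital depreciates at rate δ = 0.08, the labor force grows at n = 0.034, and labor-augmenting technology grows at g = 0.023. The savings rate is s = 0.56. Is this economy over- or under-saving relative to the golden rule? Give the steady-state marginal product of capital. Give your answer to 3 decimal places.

over-saving; MPK ≈ 0.103

n + g + δ = 0.034 + 0.023 + 0.08 = 0.137.
Steady-state k*: s·k^0.42 = 0.137·k gives k* = (0.56/0.137)^(1/0.58) ≈ 11.3306.
MPK = 0.42·11.3306^(-0.58) ≈ 0.1027.
MPK < n+g+δ = 0.137, so the economy is dynamically inefficient (over-saving).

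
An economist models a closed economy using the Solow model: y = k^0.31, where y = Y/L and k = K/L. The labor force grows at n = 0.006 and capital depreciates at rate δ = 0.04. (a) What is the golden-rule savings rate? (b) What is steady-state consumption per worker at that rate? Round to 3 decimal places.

(a) s_gold = 0.310; (b) c_gold ≈ 1.626

n + δ = 0.006 + 0.04 = 0.046.
For Cobb-Douglas, s_gold equals capital's share: s_gold = 0.31.
Setting f'(k) = n+δ gives 0.31·k^(0.31−1) = 0.046, hence k_gold = (0.31/0.046)^(1/0.69) ≈ 15.8809.
y_gold = 15.8809^0.31 ≈ 2.3565; c_gold = (1−0.31)·y_gold ≈ 1.6260.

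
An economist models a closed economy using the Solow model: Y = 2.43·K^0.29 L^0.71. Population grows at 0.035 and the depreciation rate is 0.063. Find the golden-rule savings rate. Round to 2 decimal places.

s_gold = 0.29

Break-even investment rate: n + δ = 0.035 + 0.063 = 0.098.
At the golden rule MPK = n+δ, and in any Cobb-Douglas steady state s = (n+δ)·k/y = MPK·k/y = capital's share 0.29.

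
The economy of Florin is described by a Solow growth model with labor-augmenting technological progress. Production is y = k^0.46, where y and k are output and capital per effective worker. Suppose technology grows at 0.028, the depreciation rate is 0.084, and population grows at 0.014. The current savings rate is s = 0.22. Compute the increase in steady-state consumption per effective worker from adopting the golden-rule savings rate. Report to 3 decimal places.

Δc ≈ 0.373

Capital per effective worker breaks even when investment replaces (n + g + δ)·k; here n + g + δ = 0.126.
Current steady state (s = 0.22): k* = (0.22/0.126)^(1/0.54) ≈ 2.8070, y* = 2.8070^0.46 ≈ 1.6077, c* = (1−0.22)·1.6077 ≈ 1.2540.
At the golden rule the marginal product of capital equals n+g+δ: 0.46·k^(0.46−1) = 0.126. Solving, k_gold = (0.46/0.126)^(1/0.54) ≈ 11.0017.
y_gold = 11.0017^0.46 ≈ 3.0135, c_gold = y_gold − 0.126·k_gold ≈ 1.6273.
Gain: Δc = 1.6273 − 1.2540 ≈ 0.3733.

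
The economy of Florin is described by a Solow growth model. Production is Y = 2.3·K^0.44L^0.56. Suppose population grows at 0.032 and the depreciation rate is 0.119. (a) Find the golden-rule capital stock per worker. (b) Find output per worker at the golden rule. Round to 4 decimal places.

Capital per worker breaks even when investment replaces (n + δ)·k; here n + δ = 0.151.
At the golden rule the marginal product of capital equals n+δ: 0.44·2.3·k^(0.44−1) = 0.151. Solving, k_gold = (0.44·2.3/0.151)^(1/0.56) ≈ 29.8788.
y_gold = 2.3·29.8788^0.44 ≈ 10.2539.

(a) k_gold ≈ 29.8788; (b) y_gold ≈ 10.2539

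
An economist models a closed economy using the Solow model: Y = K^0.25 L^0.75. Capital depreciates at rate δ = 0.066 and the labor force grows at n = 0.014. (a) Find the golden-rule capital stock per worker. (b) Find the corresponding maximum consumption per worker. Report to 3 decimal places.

The effective depreciation rate is n + δ = 0.014 + 0.066 = 0.08.
Setting f'(k) = n+δ gives 0.25·k^(0.25−1) = 0.08, hence k_gold = (0.25/0.08)^(1/0.75) ≈ 4.5688.
y_gold = 4.5688^0.25 ≈ 1.4620; c_gold = y_gold − 0.08·k_gold ≈ 1.0965.

(a) k_gold ≈ 4.569; (b) c_gold ≈ 1.097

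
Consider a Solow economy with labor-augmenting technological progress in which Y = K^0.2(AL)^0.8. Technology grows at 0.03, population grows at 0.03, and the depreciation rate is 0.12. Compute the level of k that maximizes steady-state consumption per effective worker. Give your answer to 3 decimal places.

k_gold ≈ 1.141

Capital per effective worker breaks even when investment replaces (n + g + δ)·k; here n + g + δ = 0.18.
At the golden rule the marginal product of capital equals n+g+δ: 0.2·k^(0.2−1) = 0.18. Solving, k_gold = (0.2/0.18)^(1/0.8) ≈ 1.1408.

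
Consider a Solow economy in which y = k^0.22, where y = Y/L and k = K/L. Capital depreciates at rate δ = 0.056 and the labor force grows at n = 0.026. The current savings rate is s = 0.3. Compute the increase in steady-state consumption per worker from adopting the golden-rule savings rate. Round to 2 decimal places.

Δc ≈ 0.02

n + δ = 0.026 + 0.056 = 0.082.
Current steady state (s = 0.3): k* = (0.3/0.082)^(1/0.78) ≈ 5.2746, y* = 5.2746^0.22 ≈ 1.4417, c* = (1−0.3)·1.4417 ≈ 1.0092.
Setting f'(k) = n+δ gives 0.22·k^(0.22−1) = 0.082, hence k_gold = (0.22/0.082)^(1/0.78) ≈ 3.5440.
y_gold = 3.5440^0.22 ≈ 1.3210, c_gold = y_gold − 0.082·k_gold ≈ 1.0303.
Gain: Δc = 1.0303 − 1.0092 ≈ 0.0211.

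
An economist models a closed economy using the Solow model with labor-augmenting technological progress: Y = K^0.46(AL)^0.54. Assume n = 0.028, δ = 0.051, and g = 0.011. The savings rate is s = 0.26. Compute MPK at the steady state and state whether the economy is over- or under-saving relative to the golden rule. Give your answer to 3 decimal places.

under-saving; MPK ≈ 0.159

Capital per effective worker breaks even when investment replaces (n + g + δ)·k; here n + g + δ = 0.09.
Steady-state k*: s·k^0.46 = 0.09·k gives k* = (0.26/0.09)^(1/0.54) ≈ 7.1319.
MPK = 0.46·7.1319^(-0.54) ≈ 0.1592.
MPK > n+g+δ = 0.09, so the economy is dynamically efficient (under-saving).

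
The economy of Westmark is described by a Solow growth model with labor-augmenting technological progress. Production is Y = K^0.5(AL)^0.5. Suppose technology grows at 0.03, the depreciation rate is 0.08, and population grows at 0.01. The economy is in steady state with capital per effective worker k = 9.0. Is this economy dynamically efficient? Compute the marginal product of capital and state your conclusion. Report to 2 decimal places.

dynamically efficient; MPK ≈ 0.17

The effective depreciation rate is n + g + δ = 0.01 + 0.03 + 0.08 = 0.12.
MPK = 0.5·k^(0.5−1) = 0.5·9.0^(-0.5) ≈ 0.1667.
MPK > 0.12, so the economy is dynamically efficient (under-saving).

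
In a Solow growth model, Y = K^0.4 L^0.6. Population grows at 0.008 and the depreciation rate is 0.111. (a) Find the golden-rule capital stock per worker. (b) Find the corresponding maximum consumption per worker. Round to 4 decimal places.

Capital per worker breaks even when investment replaces (n + δ)·k; here n + δ = 0.119.
Setting f'(k) = n+δ gives 0.4·k^(0.4−1) = 0.119, hence k_gold = (0.4/0.119)^(1/0.6) ≈ 7.5426.
y_gold = 7.5426^0.4 ≈ 2.2439; c_gold = y_gold − 0.119·k_gold ≈ 1.3464.

(a) k_gold ≈ 7.5426; (b) c_gold ≈ 1.3464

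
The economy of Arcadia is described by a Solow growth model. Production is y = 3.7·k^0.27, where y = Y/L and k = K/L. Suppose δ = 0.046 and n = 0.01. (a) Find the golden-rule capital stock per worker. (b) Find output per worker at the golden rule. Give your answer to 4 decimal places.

The effective depreciation rate is n + δ = 0.01 + 0.046 = 0.056.
At the golden rule the marginal product of capital equals n+δ: 0.27·3.7·k^(0.27−1) = 0.056. Solving, k_gold = (0.27·3.7/0.056)^(1/0.73) ≈ 51.7864.
y_gold = 3.7·51.7864^0.27 ≈ 10.7409.

(a) k_gold ≈ 51.7864; (b) y_gold ≈ 10.7409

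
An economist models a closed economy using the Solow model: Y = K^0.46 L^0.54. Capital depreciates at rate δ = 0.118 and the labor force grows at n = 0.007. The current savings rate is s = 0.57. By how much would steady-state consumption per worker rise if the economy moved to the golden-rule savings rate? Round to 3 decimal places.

Δc ≈ 0.072

The effective depreciation rate is n + δ = 0.007 + 0.118 = 0.125.
Current steady state (s = 0.57): k* = (0.57/0.125)^(1/0.54) ≈ 16.6075, y* = 16.6075^0.46 ≈ 3.6420, c* = (1−0.57)·3.6420 ≈ 1.5661.
Golden rule sets MPK = n+δ: 0.46·k^(0.46−1) = 0.125, so k_gold = (0.46/0.125)^(1/0.54) ≈ 11.1652.
y_gold = 11.1652^0.46 ≈ 3.0340, c_gold = y_gold − 0.125·k_gold ≈ 1.6384.
Gain: Δc = 1.6384 − 1.5661 ≈ 0.0723.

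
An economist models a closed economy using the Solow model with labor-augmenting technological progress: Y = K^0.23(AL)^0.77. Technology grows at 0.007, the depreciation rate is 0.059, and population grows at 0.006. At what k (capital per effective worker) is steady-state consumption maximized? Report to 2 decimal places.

k_gold ≈ 4.52

Break-even investment rate: n + g + δ = 0.006 + 0.007 + 0.059 = 0.072.
At the golden rule the marginal product of capital equals n+g+δ: 0.23·k^(0.23−1) = 0.072. Solving, k_gold = (0.23/0.072)^(1/0.77) ≈ 4.5192.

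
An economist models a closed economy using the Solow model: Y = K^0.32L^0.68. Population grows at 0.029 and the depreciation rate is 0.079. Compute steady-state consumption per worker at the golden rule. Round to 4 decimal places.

c_gold ≈ 1.1337

Break-even investment rate: n + δ = 0.029 + 0.079 = 0.108.
Setting f'(k) = n+δ gives 0.32·k^(0.32−1) = 0.108, hence k_gold = (0.32/0.108)^(1/0.68) ≈ 4.9399.
y_gold = 4.9399^0.32 ≈ 1.6672.
c_gold = y_gold − (n+δ)·k_gold = 1.6672 − 0.108·4.9399 ≈ 1.1337.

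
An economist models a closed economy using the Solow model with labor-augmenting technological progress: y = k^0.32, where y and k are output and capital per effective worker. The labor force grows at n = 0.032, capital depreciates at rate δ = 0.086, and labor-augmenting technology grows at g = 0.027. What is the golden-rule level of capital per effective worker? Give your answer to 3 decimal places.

n + g + δ = 0.032 + 0.027 + 0.086 = 0.145.
At the golden rule the marginal product of capital equals n+g+δ: 0.32·k^(0.32−1) = 0.145. Solving, k_gold = (0.32/0.145)^(1/0.68) ≈ 3.2030.

k_gold ≈ 3.203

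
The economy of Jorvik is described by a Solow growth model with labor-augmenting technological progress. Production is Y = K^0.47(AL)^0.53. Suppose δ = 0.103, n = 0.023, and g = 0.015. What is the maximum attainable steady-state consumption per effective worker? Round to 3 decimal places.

The effective depreciation rate is n + g + δ = 0.023 + 0.015 + 0.103 = 0.141.
Golden rule sets MPK = n+g+δ: 0.47·k^(0.47−1) = 0.141, so k_gold = (0.47/0.141)^(1/0.53) ≈ 9.6954.
y_gold = 9.6954^0.47 ≈ 2.9086.
c_gold = y_gold − (n+g+δ)·k_gold = 2.9086 − 0.141·9.6954 ≈ 1.5416.

c_gold ≈ 1.542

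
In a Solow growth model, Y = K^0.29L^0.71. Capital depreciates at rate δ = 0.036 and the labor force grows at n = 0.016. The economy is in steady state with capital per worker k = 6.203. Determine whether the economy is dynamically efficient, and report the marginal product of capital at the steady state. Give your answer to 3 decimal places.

dynamically efficient; MPK ≈ 0.079

Capital per worker breaks even when investment replaces (n + δ)·k; here n + δ = 0.052.
MPK = 0.29·k^(0.29−1) = 0.29·6.203^(-0.71) ≈ 0.0794.
MPK > 0.052, so the economy is dynamically efficient (under-saving).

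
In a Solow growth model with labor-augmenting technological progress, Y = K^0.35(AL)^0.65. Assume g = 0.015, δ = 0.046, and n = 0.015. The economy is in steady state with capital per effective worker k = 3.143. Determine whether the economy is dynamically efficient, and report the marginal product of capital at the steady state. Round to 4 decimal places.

Capital per effective worker breaks even when investment replaces (n + g + δ)·k; here n + g + δ = 0.076.
MPK = 0.35·k^(0.35−1) = 0.35·3.143^(-0.65) ≈ 0.1663.
MPK > 0.076, so the economy is dynamically efficient (under-saving).

dynamically efficient; MPK ≈ 0.1663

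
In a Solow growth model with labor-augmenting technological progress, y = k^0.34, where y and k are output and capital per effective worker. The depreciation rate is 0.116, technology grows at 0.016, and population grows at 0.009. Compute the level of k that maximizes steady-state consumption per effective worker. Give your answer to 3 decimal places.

Capital per effective worker breaks even when investment replaces (n + g + δ)·k; here n + g + δ = 0.141.
Golden rule sets MPK = n+g+δ: 0.34·k^(0.34−1) = 0.141, so k_gold = (0.34/0.141)^(1/0.66) ≈ 3.7947.

k_gold ≈ 3.795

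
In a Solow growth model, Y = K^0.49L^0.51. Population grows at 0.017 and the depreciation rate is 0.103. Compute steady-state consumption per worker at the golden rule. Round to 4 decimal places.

n + δ = 0.017 + 0.103 = 0.12.
Setting f'(k) = n+δ gives 0.49·k^(0.49−1) = 0.12, hence k_gold = (0.49/0.12)^(1/0.51) ≈ 15.7786.
y_gold = 15.7786^0.49 ≈ 3.8641.
c_gold = y_gold − (n+δ)·k_gold = 3.8641 − 0.12·15.7786 ≈ 1.9707.

c_gold ≈ 1.9707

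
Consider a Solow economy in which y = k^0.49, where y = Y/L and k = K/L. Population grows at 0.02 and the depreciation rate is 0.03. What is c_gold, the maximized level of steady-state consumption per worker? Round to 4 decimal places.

c_gold ≈ 4.5701

Capital per worker breaks even when investment replaces (n + δ)·k; here n + δ = 0.05.
Golden rule sets MPK = n+δ: 0.49·k^(0.49−1) = 0.05, so k_gold = (0.49/0.05)^(1/0.51) ≈ 87.8174.
y_gold = 87.8174^0.49 ≈ 8.9610.
c_gold = y_gold − (n+δ)·k_gold = 8.9610 − 0.05·87.8174 ≈ 4.5701.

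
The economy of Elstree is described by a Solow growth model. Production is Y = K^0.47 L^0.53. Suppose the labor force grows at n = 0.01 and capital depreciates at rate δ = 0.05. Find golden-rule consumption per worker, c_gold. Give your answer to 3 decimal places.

Capital per worker breaks even when investment replaces (n + δ)·k; here n + δ = 0.06.
At the golden rule the marginal product of capital equals n+δ: 0.47·k^(0.47−1) = 0.06. Solving, k_gold = (0.47/0.06)^(1/0.53) ≈ 48.6062.
y_gold = 48.6062^0.47 ≈ 6.2050.
c_gold = y_gold − (n+δ)·k_gold = 6.2050 − 0.06·48.6062 ≈ 3.2887.

c_gold ≈ 3.289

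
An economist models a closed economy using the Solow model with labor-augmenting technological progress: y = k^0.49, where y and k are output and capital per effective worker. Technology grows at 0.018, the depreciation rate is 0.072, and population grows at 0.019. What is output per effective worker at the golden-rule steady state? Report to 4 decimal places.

y_gold ≈ 4.2381

n + g + δ = 0.019 + 0.018 + 0.072 = 0.109.
At the golden rule the marginal product of capital equals n+g+δ: 0.49·k^(0.49−1) = 0.109. Solving, k_gold = (0.49/0.109)^(1/0.51) ≈ 19.0520.
Output: y_gold = k_gold^0.49 = 19.0520^0.49 ≈ 4.2381.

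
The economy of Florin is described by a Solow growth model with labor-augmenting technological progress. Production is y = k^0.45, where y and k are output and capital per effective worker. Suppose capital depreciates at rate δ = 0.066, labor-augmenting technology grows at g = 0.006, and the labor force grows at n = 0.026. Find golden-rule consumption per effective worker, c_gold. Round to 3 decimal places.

Capital per effective worker breaks even when investment replaces (n + g + δ)·k; here n + g + δ = 0.098.
Golden rule sets MPK = n+g+δ: 0.45·k^(0.45−1) = 0.098, so k_gold = (0.45/0.098)^(1/0.55) ≈ 15.9813.
y_gold = 15.9813^0.45 ≈ 3.4804.
c_gold = y_gold − (n+g+δ)·k_gold = 3.4804 − 0.098·15.9813 ≈ 1.9142.

c_gold ≈ 1.914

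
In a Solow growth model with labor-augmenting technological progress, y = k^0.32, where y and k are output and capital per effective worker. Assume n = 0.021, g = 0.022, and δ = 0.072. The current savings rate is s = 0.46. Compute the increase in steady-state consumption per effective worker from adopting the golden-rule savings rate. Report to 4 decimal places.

Capital per effective worker breaks even when investment replaces (n + g + δ)·k; here n + g + δ = 0.115.
Current steady state (s = 0.46): k* = (0.46/0.115)^(1/0.68) ≈ 7.6804, y* = 7.6804^0.32 ≈ 1.9201, c* = (1−0.46)·1.9201 ≈ 1.0369.
At the golden rule the marginal product of capital equals n+g+δ: 0.32·k^(0.32−1) = 0.115. Solving, k_gold = (0.32/0.115)^(1/0.68) ≈ 4.5041.
y_gold = 4.5041^0.32 ≈ 1.6187, c_gold = y_gold − 0.115·k_gold ≈ 1.1007.
Gain: Δc = 1.1007 − 1.0369 ≈ 0.0638.

Δc ≈ 0.0638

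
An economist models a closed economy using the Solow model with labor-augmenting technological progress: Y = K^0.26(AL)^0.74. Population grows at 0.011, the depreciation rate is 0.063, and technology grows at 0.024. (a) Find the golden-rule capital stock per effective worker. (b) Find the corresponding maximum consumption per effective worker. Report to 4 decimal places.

The effective depreciation rate is n + g + δ = 0.011 + 0.024 + 0.063 = 0.098.
Maximizing c = f(k) − (n+g+δ)·k gives f'(k) = n+g+δ, i.e. 0.26·k^(0.26−1) = 0.098, so k_gold = (0.26/0.098)^(1/0.74) ≈ 3.7379.
y_gold = 3.7379^0.26 ≈ 1.4089; c_gold = y_gold − 0.098·k_gold ≈ 1.0426.

(a) k_gold ≈ 3.7379; (b) c_gold ≈ 1.0426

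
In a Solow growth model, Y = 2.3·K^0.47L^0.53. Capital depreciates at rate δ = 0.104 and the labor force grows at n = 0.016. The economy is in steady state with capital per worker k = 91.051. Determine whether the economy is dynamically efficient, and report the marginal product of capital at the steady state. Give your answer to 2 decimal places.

dynamically inefficient; MPK ≈ 0.10

n + δ = 0.016 + 0.104 = 0.12.
MPK = 0.47·2.3·k^(0.47−1) = 0.47·2.3·91.051^(-0.53) ≈ 0.0989.
MPK < 0.12, so the economy is dynamically inefficient (over-saving).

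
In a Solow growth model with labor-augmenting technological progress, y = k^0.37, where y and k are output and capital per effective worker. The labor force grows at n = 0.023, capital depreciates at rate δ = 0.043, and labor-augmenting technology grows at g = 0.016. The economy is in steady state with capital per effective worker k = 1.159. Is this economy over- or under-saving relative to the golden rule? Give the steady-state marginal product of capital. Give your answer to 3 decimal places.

under-saving; MPK ≈ 0.337

Break-even investment rate: n + g + δ = 0.023 + 0.016 + 0.043 = 0.082.
MPK = 0.37·k^(0.37−1) = 0.37·1.159^(-0.63) ≈ 0.3372.
MPK > 0.082, so the economy is dynamically efficient (under-saving).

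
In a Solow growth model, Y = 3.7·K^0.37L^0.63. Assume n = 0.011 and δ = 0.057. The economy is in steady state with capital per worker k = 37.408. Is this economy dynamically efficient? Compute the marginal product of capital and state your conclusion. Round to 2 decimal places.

dynamically efficient; MPK ≈ 0.14

n + δ = 0.011 + 0.057 = 0.068.
MPK = 0.37·3.7·k^(0.37−1) = 0.37·3.7·37.408^(-0.63) ≈ 0.1398.
MPK > 0.068, so the economy is dynamically efficient (under-saving).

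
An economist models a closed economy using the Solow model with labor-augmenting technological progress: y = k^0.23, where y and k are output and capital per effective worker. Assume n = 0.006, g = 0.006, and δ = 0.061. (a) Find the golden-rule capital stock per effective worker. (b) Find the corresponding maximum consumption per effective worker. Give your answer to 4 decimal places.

(a) k_gold ≈ 4.4389; (b) c_gold ≈ 1.0848

The effective depreciation rate is n + g + δ = 0.006 + 0.006 + 0.061 = 0.073.
Setting f'(k) = n+g+δ gives 0.23·k^(0.23−1) = 0.073, hence k_gold = (0.23/0.073)^(1/0.77) ≈ 4.4389.
y_gold = 4.4389^0.23 ≈ 1.4089; c_gold = y_gold − 0.073·k_gold ≈ 1.0848.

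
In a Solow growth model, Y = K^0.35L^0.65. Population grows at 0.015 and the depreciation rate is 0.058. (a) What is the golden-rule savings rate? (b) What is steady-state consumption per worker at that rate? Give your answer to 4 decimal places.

n + δ = 0.015 + 0.058 = 0.073.
For Cobb-Douglas, s_gold equals capital's share: s_gold = 0.35.
At the golden rule the marginal product of capital equals n+δ: 0.35·k^(0.35−1) = 0.073. Solving, k_gold = (0.35/0.073)^(1/0.65) ≈ 11.1507.
y_gold = 11.1507^0.35 ≈ 2.3257; c_gold = (1−0.35)·y_gold ≈ 1.5117.

(a) s_gold = 0.3500; (b) c_gold ≈ 1.5117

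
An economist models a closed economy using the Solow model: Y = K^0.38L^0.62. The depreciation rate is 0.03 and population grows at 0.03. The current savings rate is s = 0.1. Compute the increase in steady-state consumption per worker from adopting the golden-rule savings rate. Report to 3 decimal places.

The effective depreciation rate is n + δ = 0.03 + 0.03 = 0.06.
Current steady state (s = 0.1): k* = (0.1/0.06)^(1/0.62) ≈ 2.2794, y* = 2.2794^0.38 ≈ 1.3676, c* = (1−0.1)·1.3676 ≈ 1.2309.
Setting f'(k) = n+δ gives 0.38·k^(0.38−1) = 0.06, hence k_gold = (0.38/0.06)^(1/0.62) ≈ 19.6316.
y_gold = 19.6316^0.38 ≈ 3.0997, c_gold = y_gold − 0.06·k_gold ≈ 1.9218.
Gain: Δc = 1.9218 − 1.2309 ≈ 0.6910.

Δc ≈ 0.691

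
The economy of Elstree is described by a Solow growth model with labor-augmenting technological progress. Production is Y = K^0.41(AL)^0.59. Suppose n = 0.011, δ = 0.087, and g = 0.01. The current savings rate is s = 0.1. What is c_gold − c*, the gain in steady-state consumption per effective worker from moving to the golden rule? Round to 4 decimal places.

Δc ≈ 0.6378

The effective depreciation rate is n + g + δ = 0.011 + 0.01 + 0.087 = 0.108.
Current steady state (s = 0.1): k* = (0.1/0.108)^(1/0.59) ≈ 0.8777, y* = 0.8777^0.41 ≈ 0.9479, c* = (1−0.1)·0.9479 ≈ 0.8531.
Setting f'(k) = n+g+δ gives 0.41·k^(0.41−1) = 0.108, hence k_gold = (0.41/0.108)^(1/0.59) ≈ 9.5933.
y_gold = 9.5933^0.41 ≈ 2.5270, c_gold = y_gold − 0.108·k_gold ≈ 1.4909.
Gain: Δc = 1.4909 − 0.8531 ≈ 0.6378.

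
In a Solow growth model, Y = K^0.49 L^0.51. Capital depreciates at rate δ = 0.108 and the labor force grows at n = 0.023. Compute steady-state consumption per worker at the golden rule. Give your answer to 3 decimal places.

Break-even investment rate: n + δ = 0.023 + 0.108 = 0.131.
Setting f'(k) = n+δ gives 0.49·k^(0.49−1) = 0.131, hence k_gold = (0.49/0.131)^(1/0.51) ≈ 13.2856.
y_gold = 13.2856^0.49 ≈ 3.5519.
c_gold = y_gold − (n+δ)·k_gold = 3.5519 − 0.131·13.2856 ≈ 1.8115.

c_gold ≈ 1.811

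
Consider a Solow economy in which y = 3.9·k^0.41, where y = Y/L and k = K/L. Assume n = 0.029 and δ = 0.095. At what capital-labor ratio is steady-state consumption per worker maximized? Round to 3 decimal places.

k_gold ≈ 76.222

Capital per worker breaks even when investment replaces (n + δ)·k; here n + δ = 0.124.
Golden rule sets MPK = n+δ: 0.41·3.9·k^(0.41−1) = 0.124, so k_gold = (0.41·3.9/0.124)^(1/0.59) ≈ 76.2218.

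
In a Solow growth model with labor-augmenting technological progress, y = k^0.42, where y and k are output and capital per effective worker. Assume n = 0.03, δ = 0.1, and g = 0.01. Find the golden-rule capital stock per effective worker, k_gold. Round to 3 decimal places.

Break-even investment rate: n + g + δ = 0.03 + 0.01 + 0.1 = 0.14.
Golden rule sets MPK = n+g+δ: 0.42·k^(0.42−1) = 0.14, so k_gold = (0.42/0.14)^(1/0.58) ≈ 6.6470.

k_gold ≈ 6.647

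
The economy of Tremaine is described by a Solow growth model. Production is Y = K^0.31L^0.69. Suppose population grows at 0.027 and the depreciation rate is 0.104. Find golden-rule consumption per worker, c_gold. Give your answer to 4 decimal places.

The effective depreciation rate is n + δ = 0.027 + 0.104 = 0.131.
Golden rule sets MPK = n+δ: 0.31·k^(0.31−1) = 0.131, so k_gold = (0.31/0.131)^(1/0.69) ≈ 3.4847.
y_gold = 3.4847^0.31 ≈ 1.4725.
c_gold = y_gold − (n+δ)·k_gold = 1.4725 − 0.131·3.4847 ≈ 1.0161.

c_gold ≈ 1.0161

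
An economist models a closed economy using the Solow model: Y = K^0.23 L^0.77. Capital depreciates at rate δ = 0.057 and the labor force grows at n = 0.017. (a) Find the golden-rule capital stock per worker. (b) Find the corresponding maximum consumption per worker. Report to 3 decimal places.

Break-even investment rate: n + δ = 0.017 + 0.057 = 0.074.
Setting f'(k) = n+δ gives 0.23·k^(0.23−1) = 0.074, hence k_gold = (0.23/0.074)^(1/0.77) ≈ 4.3612.
y_gold = 4.3612^0.23 ≈ 1.4032; c_gold = y_gold − 0.074·k_gold ≈ 1.0804.

(a) k_gold ≈ 4.361; (b) c_gold ≈ 1.080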